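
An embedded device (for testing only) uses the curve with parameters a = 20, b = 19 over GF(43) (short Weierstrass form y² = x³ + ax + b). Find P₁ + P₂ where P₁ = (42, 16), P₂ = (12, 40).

(42, 16) + (12, 40). λ = (40 - 16)/(12 - 42) ≡ 24/13 mod 43. 13⁻¹ ≡ 10 (mod 43), so λ ≡ 25.
  x = λ² - 42 - 12 = 625 - 54 ≡ 12; y = λ·(42 - 12) - 16 ≡ 3. → (12, 3)

(12, 3)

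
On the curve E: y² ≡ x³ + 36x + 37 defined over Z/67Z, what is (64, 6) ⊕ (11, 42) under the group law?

(64, 6) + (11, 42). λ = (42 - 6)/(11 - 64) ≡ 36/14 mod 67. 14⁻¹ ≡ 24 (mod 67), so λ ≡ 60.
  x = λ² - 64 - 11 = 3600 - 75 ≡ 41; y = λ·(64 - 41) - 6 ≡ 34. → (41, 34)

(41, 34)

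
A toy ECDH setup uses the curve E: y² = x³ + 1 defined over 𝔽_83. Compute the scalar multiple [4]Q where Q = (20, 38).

Double-and-add on 4 = (100)₂. Start with Q = (20, 38) for the leading 1-bit.
double: tangent at (20, 38): λ = (3·20² + 0)/(2·38) ≡ 38/76. 76⁻¹ ≡ 71 (mod 83), so λ ≡ 38·71 ≡ 42.
  x = λ² - 20 - 20 = 1764 - 40 ≡ 64; y = λ·(20 - 64) - 38 ≡ 23. → (64, 23)
double: tangent at (64, 23): λ = (3·64² + 0)/(2·23) ≡ 4/46. 46⁻¹ ≡ 74 (mod 83), so λ ≡ 4·74 ≡ 47.
  x = λ² - 64 - 64 = 2209 - 128 ≡ 6; y = λ·(64 - 6) - 23 ≡ 47. → (6, 47)

(6, 47)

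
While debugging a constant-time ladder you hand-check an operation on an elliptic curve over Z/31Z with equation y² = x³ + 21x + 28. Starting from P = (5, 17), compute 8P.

Double-and-add on 8 = (1000)₂. Start with P = (5, 17) for the leading 1-bit.
double: tangent at (5, 17): λ = (3·5² + 21)/(2·17) ≡ 3/3. 3⁻¹ ≡ 21 (mod 31), so λ ≡ 3·21 ≡ 1.
  x = λ² - 5 - 5 = 1 - 10 ≡ 22; y = λ·(5 - 22) - 17 ≡ 28. → (22, 28)
double: tangent at (22, 28): λ = (3·22² + 21)/(2·28) ≡ 16/25. 25⁻¹ ≡ 5 (mod 31) since 25·5 = 125 ≡ 1, so λ ≡ 16·5 ≡ 18.
  x = λ² - 22 - 22 = 324 - 44 ≡ 1; y = λ·(22 - 1) - 28 ≡ 9. → (1, 9)
double: tangent at (1, 9): λ = (3·1² + 21)/(2·9) ≡ 24/18. 18⁻¹ ≡ 19 (mod 31) since 18·19 = 342 ≡ 1, so λ ≡ 24·19 ≡ 22.
  x = λ² - 1 - 1 = 484 - 2 ≡ 17; y = λ·(1 - 17) - 9 ≡ 11. → (17, 11)

(17, 11)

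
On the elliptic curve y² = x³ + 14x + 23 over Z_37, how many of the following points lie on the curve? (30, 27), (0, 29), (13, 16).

(30, 27): 27² ≡ 26, rhs ≡ 26 → on.
(0, 29): 29² ≡ 27, rhs ≡ 23 → off.
(13, 16): 16² ≡ 34, rhs ≡ 34 → on.

2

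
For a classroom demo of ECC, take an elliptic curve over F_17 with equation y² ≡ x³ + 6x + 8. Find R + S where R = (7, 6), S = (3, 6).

(7, 11)

(7, 6) + (3, 6). λ = (6 - 6)/(3 - 7) ≡ 0/13 mod 17. 13⁻¹ ≡ 4 (mod 17), so λ ≡ 0.
  x = λ² - 7 - 3 = 0 - 10 ≡ 7; y = λ·(7 - 7) - 6 ≡ 11. → (7, 11)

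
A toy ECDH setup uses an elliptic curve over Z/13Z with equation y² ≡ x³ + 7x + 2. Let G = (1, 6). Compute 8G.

(7, 11)

Double-and-add on 8 = (1000)₂. Start with G = (1, 6) for the leading 1-bit.
double: tangent at (1, 6): λ = (3·1² + 7)/(2·6) ≡ 10/12. 12⁻¹ ≡ 12 (mod 13), so λ ≡ 10·12 ≡ 3.
  x = λ² - 1 - 1 = 9 - 2 ≡ 7; y = λ·(1 - 7) - 6 ≡ 2. → (7, 2)
double: tangent at (7, 2): λ = (3·7² + 7)/(2·2) ≡ 11/4. 4⁻¹ ≡ 10 (mod 13) since 4·10 = 40 ≡ 1, so λ ≡ 11·10 ≡ 6.
  x = λ² - 7 - 7 = 36 - 14 ≡ 9; y = λ·(7 - 9) - 2 ≡ 12. → (9, 12)
double: tangent at (9, 12): λ = (3·9² + 7)/(2·12) ≡ 3/11. 11⁻¹ ≡ 6 (mod 13) since 11·6 = 66 ≡ 1, so λ ≡ 3·6 ≡ 5.
  x = λ² - 9 - 9 = 25 - 18 ≡ 7; y = λ·(9 - 7) - 12 ≡ 11. → (7, 11)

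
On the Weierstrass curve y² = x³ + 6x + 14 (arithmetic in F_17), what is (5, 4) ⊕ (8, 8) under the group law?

(5, 4) + (8, 8). λ = (8 - 4)/(8 - 5) ≡ 4/3 mod 17. 3⁻¹ ≡ 6 (mod 17) since 3·6 = 18 ≡ 1, so λ ≡ 7.
  x = λ² - 5 - 8 = 49 - 13 ≡ 2; y = λ·(5 - 2) - 4 ≡ 0. → (2, 0)

(2, 0)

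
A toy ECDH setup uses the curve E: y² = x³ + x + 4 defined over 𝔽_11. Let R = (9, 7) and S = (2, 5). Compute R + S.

(3, 1)

(9, 7) + (2, 5). λ = (5 - 7)/(2 - 9) ≡ 9/4 mod 11. 4⁻¹ ≡ 3 (mod 11), so λ ≡ 5.
  x = λ² - 9 - 2 = 25 - 11 ≡ 3; y = λ·(9 - 3) - 7 ≡ 1. → (3, 1)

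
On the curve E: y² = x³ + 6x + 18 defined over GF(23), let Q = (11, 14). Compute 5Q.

Double-and-add on 5 = (101)₂. Start with Q = (11, 14) for the leading 1-bit.
double: tangent at (11, 14): λ = (3·11² + 6)/(2·14) ≡ 1/5. 5⁻¹ ≡ 14 (mod 23), so λ ≡ 1·14 ≡ 14.
  x = λ² - 11 - 11 = 196 - 22 ≡ 13; y = λ·(11 - 13) - 14 ≡ 4. → (13, 4)
double: tangent at (13, 4): λ = (3·13² + 6)/(2·4) ≡ 7/8. 8⁻¹ ≡ 3 (mod 23), so λ ≡ 7·3 ≡ 21.
  x = λ² - 13 - 13 = 441 - 26 ≡ 1; y = λ·(13 - 1) - 4 ≡ 18. → (1, 18)
add Q: (1, 18) + (11, 14). λ = (14 - 18)/(11 - 1) ≡ 19/10 mod 23. 10⁻¹ ≡ 7 (mod 23) since 10·7 = 70 ≡ 1, so λ ≡ 18.
  x = λ² - 1 - 11 = 324 - 12 ≡ 13; y = λ·(1 - 13) - 18 ≡ 19. → (13, 19)

(13, 19)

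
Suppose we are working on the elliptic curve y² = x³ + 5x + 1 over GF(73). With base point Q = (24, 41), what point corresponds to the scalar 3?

(53, 71)

Repeated addition: build up to 3Q.
2Q: tangent at (24, 41): λ = (3·24² + 5)/(2·41) ≡ 54/9. 9⁻¹ ≡ 65 (mod 73) since 9·65 = 585 ≡ 1, so λ ≡ 54·65 ≡ 6.
  x = λ² - 24 - 24 = 36 - 48 ≡ 61; y = λ·(24 - 61) - 41 ≡ 29. → (61, 29)
3Q: (61, 29) + (24, 41). λ = (41 - 29)/(24 - 61) ≡ 12/36 mod 73. 36⁻¹ ≡ 71 (mod 73), so λ ≡ 49.
  x = λ² - 61 - 24 = 2401 - 85 ≡ 53; y = λ·(61 - 53) - 29 ≡ 71. → (53, 71)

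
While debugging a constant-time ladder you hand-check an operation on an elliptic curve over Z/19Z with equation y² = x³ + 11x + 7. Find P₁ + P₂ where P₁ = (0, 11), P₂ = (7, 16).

(16, 2)

(0, 11) + (7, 16). λ = (16 - 11)/(7 - 0) ≡ 5/7 mod 19. 7⁻¹ ≡ 11 (mod 19) since 7·11 = 77 ≡ 1, so λ ≡ 17.
  x = λ² - 0 - 7 = 289 - 7 ≡ 16; y = λ·(0 - 16) - 11 ≡ 2. → (16, 2)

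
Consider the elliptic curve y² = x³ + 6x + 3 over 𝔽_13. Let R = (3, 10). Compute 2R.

tangent at (3, 10): λ = (3·3² + 6)/(2·10) ≡ 7/7. 7⁻¹ ≡ 2 (mod 13), so λ ≡ 7·2 ≡ 1.
  x = λ² - 3 - 3 = 1 - 6 ≡ 8; y = λ·(3 - 8) - 10 ≡ 11. → (8, 11)

(8, 11)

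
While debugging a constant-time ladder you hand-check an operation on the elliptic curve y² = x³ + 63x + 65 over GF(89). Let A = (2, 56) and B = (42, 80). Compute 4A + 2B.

(10, 2)

First 4A:
Double-and-add on 4 = (100)₂. Start with A = (2, 56) for the leading 1-bit.
double: tangent at (2, 56): λ = (3·2² + 63)/(2·56) ≡ 75/23. 23⁻¹ ≡ 31 (mod 89), so λ ≡ 75·31 ≡ 11.
  x = λ² - 2 - 2 = 121 - 4 ≡ 28; y = λ·(2 - 28) - 56 ≡ 14. → (28, 14)
double: tangent at (28, 14): λ = (3·28² + 63)/(2·14) ≡ 12/28. 28⁻¹ ≡ 35 (mod 89), so λ ≡ 12·35 ≡ 64.
  x = λ² - 28 - 28 = 4096 - 56 ≡ 35; y = λ·(28 - 35) - 14 ≡ 72. → (35, 72)
4A = (35, 72).
Next 2B:
Repeated addition: build up to 2B.
2B: tangent at (42, 80): λ = (3·42² + 63)/(2·80) ≡ 15/71. 71⁻¹ ≡ 84 (mod 89) since 71·84 = 5964 ≡ 1, so λ ≡ 15·84 ≡ 14.
  x = λ² - 42 - 42 = 196 - 84 ≡ 23; y = λ·(42 - 23) - 80 ≡ 8. → (23, 8)
2B = (23, 8).
Finally 4A + 2B:
(35, 72) + (23, 8). λ = (8 - 72)/(23 - 35) ≡ 25/77 mod 89. 77⁻¹ ≡ 37 (mod 89), so λ ≡ 35.
  x = λ² - 35 - 23 = 1225 - 58 ≡ 10; y = λ·(35 - 10) - 72 ≡ 2. → (10, 2)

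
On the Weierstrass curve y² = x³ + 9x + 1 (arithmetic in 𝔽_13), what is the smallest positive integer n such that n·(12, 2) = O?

9

2P: tangent at (12, 2): λ = (3·12² + 9)/(2·2) ≡ 12/4. 4⁻¹ ≡ 10 (mod 13) since 4·10 = 40 ≡ 1, so λ ≡ 12·10 ≡ 3.
  x = λ² - 12 - 12 = 9 - 24 ≡ 11; y = λ·(12 - 11) - 2 ≡ 1. → (11, 1)
3P: (11, 1) + (12, 2). λ = (2 - 1)/(12 - 11) ≡ 1/1 mod 13. 1⁻¹ ≡ 1 (mod 13), so λ ≡ 1.
  x = λ² - 11 - 12 = 1 - 23 ≡ 4; y = λ·(11 - 4) - 1 ≡ 6. → (4, 6)
4P: (4, 6) + (12, 2). λ = (2 - 6)/(12 - 4) ≡ 9/8 mod 13. 8⁻¹ ≡ 5 (mod 13) since 8·5 = 40 ≡ 1, so λ ≡ 6.
  x = λ² - 4 - 12 = 36 - 16 ≡ 7; y = λ·(4 - 7) - 6 ≡ 2. → (7, 2)
5P: (7, 2) + (12, 2). λ = (2 - 2)/(12 - 7) ≡ 0/5 mod 13. 5⁻¹ ≡ 8 (mod 13) since 5·8 = 40 ≡ 1, so λ ≡ 0.
  x = λ² - 7 - 12 = 0 - 19 ≡ 7; y = λ·(7 - 7) - 2 ≡ 11. → (7, 11)
6P: (7, 11) + (12, 2). λ = (2 - 11)/(12 - 7) ≡ 4/5 mod 13. 5⁻¹ ≡ 8 (mod 13), so λ ≡ 6.
  x = λ² - 7 - 12 = 36 - 19 ≡ 4; y = λ·(7 - 4) - 11 ≡ 7. → (4, 7)
7P: (4, 7) + (12, 2). λ = (2 - 7)/(12 - 4) ≡ 8/8 mod 13. 8⁻¹ ≡ 5 (mod 13), so λ ≡ 1.
  x = λ² - 4 - 12 = 1 - 16 ≡ 11; y = λ·(4 - 11) - 7 ≡ 12. → (11, 12)
8P: (11, 12) + (12, 2). λ = (2 - 12)/(12 - 11) ≡ 3/1 mod 13. 1⁻¹ ≡ 1 (mod 13) since 1·1 = 1 ≡ 1, so λ ≡ 3.
  x = λ² - 11 - 12 = 9 - 23 ≡ 12; y = λ·(11 - 12) - 12 ≡ 11. → (12, 11)
9P: (12, 11) + (12, 2): same x and y₁ ≡ -y₂, so the sum is O.
9P = O, so the order is 9.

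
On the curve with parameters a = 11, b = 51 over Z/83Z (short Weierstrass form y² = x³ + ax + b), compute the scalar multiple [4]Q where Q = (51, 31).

Repeated addition: build up to 4Q.
2Q: tangent at (51, 31): λ = (3·51² + 11)/(2·31) ≡ 12/62. 62⁻¹ ≡ 79 (mod 83), so λ ≡ 12·79 ≡ 35.
  x = λ² - 51 - 51 = 1225 - 102 ≡ 44; y = λ·(51 - 44) - 31 ≡ 48. → (44, 48)
3Q: (44, 48) + (51, 31). λ = (31 - 48)/(51 - 44) ≡ 66/7 mod 83. 7⁻¹ ≡ 12 (mod 83), so λ ≡ 45.
  x = λ² - 44 - 51 = 2025 - 95 ≡ 21; y = λ·(44 - 21) - 48 ≡ 74. → (21, 74)
4Q: (21, 74) + (51, 31). λ = (31 - 74)/(51 - 21) ≡ 40/30 mod 83. 30⁻¹ ≡ 36 (mod 83), so λ ≡ 29.
  x = λ² - 21 - 51 = 841 - 72 ≡ 22; y = λ·(21 - 22) - 74 ≡ 63. → (22, 63)

(22, 63)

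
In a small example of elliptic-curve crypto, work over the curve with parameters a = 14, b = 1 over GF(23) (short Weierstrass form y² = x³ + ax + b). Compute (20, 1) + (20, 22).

O

The two points share x = 20 and their y-coordinates satisfy 1 + 22 ≡ 0 (mod 23), so they are inverses. Their sum is O.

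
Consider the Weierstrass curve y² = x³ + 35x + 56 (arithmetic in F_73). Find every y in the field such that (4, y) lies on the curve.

x³ + 35x + 56 = 260 ≡ 41 (mod 73).
Square roots of 41 mod 73: 25 and 48 (since 25² = 625 ≡ 41).

25, 48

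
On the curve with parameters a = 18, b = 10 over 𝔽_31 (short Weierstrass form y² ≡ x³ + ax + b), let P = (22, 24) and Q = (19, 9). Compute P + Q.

(22, 24) + (19, 9). λ = (9 - 24)/(19 - 22) ≡ 16/28 mod 31. 28⁻¹ ≡ 10 (mod 31), so λ ≡ 5.
  x = λ² - 22 - 19 = 25 - 41 ≡ 15; y = λ·(22 - 15) - 24 ≡ 11. → (15, 11)

(15, 11)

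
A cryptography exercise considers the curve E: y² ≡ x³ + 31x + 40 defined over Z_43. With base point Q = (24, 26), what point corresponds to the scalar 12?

(10, 19)

Double-and-add on 12 = (1100)₂. Start with Q = (24, 26) for the leading 1-bit.
double: tangent at (24, 26): λ = (3·24² + 31)/(2·26) ≡ 39/9. 9⁻¹ ≡ 24 (mod 43), so λ ≡ 39·24 ≡ 33.
  x = λ² - 24 - 24 = 1089 - 48 ≡ 9; y = λ·(24 - 9) - 26 ≡ 39. → (9, 39)
add Q: (9, 39) + (24, 26). λ = (26 - 39)/(24 - 9) ≡ 30/15 mod 43. 15⁻¹ ≡ 23 (mod 43), so λ ≡ 2.
  x = λ² - 9 - 24 = 4 - 33 ≡ 14; y = λ·(9 - 14) - 39 ≡ 37. → (14, 37)
double: tangent at (14, 37): λ = (3·14² + 31)/(2·37) ≡ 17/31. 31⁻¹ ≡ 25 (mod 43), so λ ≡ 17·25 ≡ 38.
  x = λ² - 14 - 14 = 1444 - 28 ≡ 40; y = λ·(14 - 40) - 37 ≡ 7. → (40, 7)
double: tangent at (40, 7): λ = (3·40² + 31)/(2·7) ≡ 15/14. 14⁻¹ ≡ 40 (mod 43) since 14·40 = 560 ≡ 1, so λ ≡ 15·40 ≡ 41.
  x = λ² - 40 - 40 = 1681 - 80 ≡ 10; y = λ·(40 - 10) - 7 ≡ 19. → (10, 19)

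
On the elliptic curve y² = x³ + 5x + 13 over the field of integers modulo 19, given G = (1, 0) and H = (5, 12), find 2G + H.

First 2G:
Repeated addition: build up to 2G.
2G: (1, 0) + (1, 0): same x and y₁ ≡ -y₂, so the sum is the point at infinity.
2G = the point at infinity.
Finally 2G + H:
the point at infinity + (5, 12) = (5, 12) (identity).

(5, 12)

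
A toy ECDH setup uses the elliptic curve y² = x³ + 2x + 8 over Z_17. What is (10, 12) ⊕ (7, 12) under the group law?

(10, 12) + (7, 12). λ = (12 - 12)/(7 - 10) ≡ 0/14 mod 17. 14⁻¹ ≡ 11 (mod 17), so λ ≡ 0.
  x = λ² - 10 - 7 = 0 - 17 ≡ 0; y = λ·(10 - 0) - 12 ≡ 5. → (0, 5)

(0, 5)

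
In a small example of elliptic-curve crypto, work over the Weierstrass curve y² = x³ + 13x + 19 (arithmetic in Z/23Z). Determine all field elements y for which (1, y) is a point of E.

x³ + 13x + 19 = 33 ≡ 10 (mod 23).
10 is a non-residue mod 23; no y exists.

none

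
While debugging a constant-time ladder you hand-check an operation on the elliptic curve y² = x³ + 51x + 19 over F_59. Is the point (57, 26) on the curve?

y² = 26² ≡ 27; x³ + 51x + 19 = 188119 ≡ 27 (mod 59). 27 = 27.

yes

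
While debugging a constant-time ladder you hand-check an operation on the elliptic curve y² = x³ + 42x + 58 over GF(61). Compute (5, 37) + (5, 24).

O

The two points share x = 5 and their y-coordinates satisfy 37 + 24 ≡ 0 (mod 61), so they are inverses. Their sum is the point at infinity.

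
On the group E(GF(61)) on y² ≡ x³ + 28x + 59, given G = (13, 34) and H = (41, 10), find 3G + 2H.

(46, 30)

First 3G:
Repeated addition: build up to 3G.
2G: tangent at (13, 34): λ = (3·13² + 28)/(2·34) ≡ 47/7. 7⁻¹ ≡ 35 (mod 61), so λ ≡ 47·35 ≡ 59.
  x = λ² - 13 - 13 = 3481 - 26 ≡ 39; y = λ·(13 - 39) - 34 ≡ 18. → (39, 18)
3G: (39, 18) + (13, 34). λ = (34 - 18)/(13 - 39) ≡ 16/35 mod 61. 35⁻¹ ≡ 7 (mod 61) since 35·7 = 245 ≡ 1, so λ ≡ 51.
  x = λ² - 39 - 13 = 2601 - 52 ≡ 48; y = λ·(39 - 48) - 18 ≡ 11. → (48, 11)
3G = (48, 11).
Next 2H:
Repeated addition: build up to 2H.
2H: tangent at (41, 10): λ = (3·41² + 28)/(2·10) ≡ 8/20. 20⁻¹ ≡ 58 (mod 61), so λ ≡ 8·58 ≡ 37.
  x = λ² - 41 - 41 = 1369 - 82 ≡ 6; y = λ·(41 - 6) - 10 ≡ 4. → (6, 4)
2H = (6, 4).
Finally 3G + 2H:
(48, 11) + (6, 4). λ = (4 - 11)/(6 - 48) ≡ 54/19 mod 61. 19⁻¹ ≡ 45 (mod 61) since 19·45 = 855 ≡ 1, so λ ≡ 51.
  x = λ² - 48 - 6 = 2601 - 54 ≡ 46; y = λ·(48 - 46) - 11 ≡ 30. → (46, 30)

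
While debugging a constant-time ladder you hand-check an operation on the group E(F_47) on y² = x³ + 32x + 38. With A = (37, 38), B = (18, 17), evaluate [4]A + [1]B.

First 4A:
Double-and-add on 4 = (100)₂. Start with A = (37, 38) for the leading 1-bit.
double: tangent at (37, 38): λ = (3·37² + 32)/(2·38) ≡ 3/29. 29⁻¹ ≡ 13 (mod 47), so λ ≡ 3·13 ≡ 39.
  x = λ² - 37 - 37 = 1521 - 74 ≡ 37; y = λ·(37 - 37) - 38 ≡ 9. → (37, 9)
double: tangent at (37, 9): λ = (3·37² + 32)/(2·9) ≡ 3/18. 18⁻¹ ≡ 34 (mod 47), so λ ≡ 3·34 ≡ 8.
  x = λ² - 37 - 37 = 64 - 74 ≡ 37; y = λ·(37 - 37) - 9 ≡ 38. → (37, 38)
4A = (37, 38).
Finally 4A + B:
(37, 38) + (18, 17). λ = (17 - 38)/(18 - 37) ≡ 26/28 mod 47. 28⁻¹ ≡ 42 (mod 47) since 28·42 = 1176 ≡ 1, so λ ≡ 11.
  x = λ² - 37 - 18 = 121 - 55 ≡ 19; y = λ·(37 - 19) - 38 ≡ 19. → (19, 19)

(19, 19)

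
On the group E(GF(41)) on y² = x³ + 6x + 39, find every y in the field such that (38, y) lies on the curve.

none

x³ + 6x + 39 = 55139 ≡ 35 (mod 41).
35 is a non-residue mod 41; no y exists.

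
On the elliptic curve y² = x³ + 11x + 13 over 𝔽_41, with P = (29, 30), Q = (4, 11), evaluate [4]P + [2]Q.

First 4P:
Double-and-add on 4 = (100)₂. Start with P = (29, 30) for the leading 1-bit.
double: tangent at (29, 30): λ = (3·29² + 11)/(2·30) ≡ 33/19. 19⁻¹ ≡ 13 (mod 41), so λ ≡ 33·13 ≡ 19.
  x = λ² - 29 - 29 = 361 - 58 ≡ 16; y = λ·(29 - 16) - 30 ≡ 12. → (16, 12)
double: tangent at (16, 12): λ = (3·16² + 11)/(2·12) ≡ 0/24. 24⁻¹ ≡ 12 (mod 41) since 24·12 = 288 ≡ 1, so λ ≡ 0·12 ≡ 0.
  x = λ² - 16 - 16 = 0 - 32 ≡ 9; y = λ·(16 - 9) - 12 ≡ 29. → (9, 29)
4P = (9, 29).
Next 2Q:
Repeated addition: build up to 2Q.
2Q: tangent at (4, 11): λ = (3·4² + 11)/(2·11) ≡ 18/22. 22⁻¹ ≡ 28 (mod 41) since 22·28 = 616 ≡ 1, so λ ≡ 18·28 ≡ 12.
  x = λ² - 4 - 4 = 144 - 8 ≡ 13; y = λ·(4 - 13) - 11 ≡ 4. → (13, 4)
2Q = (13, 4).
Finally 4P + 2Q:
(9, 29) + (13, 4). λ = (4 - 29)/(13 - 9) ≡ 16/4 mod 41. 4⁻¹ ≡ 31 (mod 41), so λ ≡ 4.
  x = λ² - 9 - 13 = 16 - 22 ≡ 35; y = λ·(9 - 35) - 29 ≡ 31. → (35, 31)

(35, 31)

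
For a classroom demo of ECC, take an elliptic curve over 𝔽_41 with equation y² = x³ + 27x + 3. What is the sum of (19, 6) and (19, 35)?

The two points share x = 19 and their y-coordinates satisfy 6 + 35 ≡ 0 (mod 41), so they are inverses. Their sum is 𝒪.

O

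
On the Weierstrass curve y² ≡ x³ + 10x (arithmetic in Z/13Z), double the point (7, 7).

(0, 0)

tangent at (7, 7): λ = (3·7² + 10)/(2·7) ≡ 1/1. 1⁻¹ ≡ 1 (mod 13) since 1·1 = 1 ≡ 1, so λ ≡ 1·1 ≡ 1.
  x = λ² - 7 - 7 = 1 - 14 ≡ 0; y = λ·(7 - 0) - 7 ≡ 0. → (0, 0)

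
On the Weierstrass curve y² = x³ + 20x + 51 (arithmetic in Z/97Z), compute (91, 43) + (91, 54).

The two points share x = 91 and their y-coordinates satisfy 43 + 54 ≡ 0 (mod 97), so they are inverses. Their sum is 𝒪.

O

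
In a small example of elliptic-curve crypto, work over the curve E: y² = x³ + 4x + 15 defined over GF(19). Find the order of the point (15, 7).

7

2P: tangent at (15, 7): λ = (3·15² + 4)/(2·7) ≡ 14/14. 14⁻¹ ≡ 15 (mod 19), so λ ≡ 14·15 ≡ 1.
  x = λ² - 15 - 15 = 1 - 30 ≡ 9; y = λ·(15 - 9) - 7 ≡ 18. → (9, 18)
3P: (9, 18) + (15, 7). λ = (7 - 18)/(15 - 9) ≡ 8/6 mod 19. 6⁻¹ ≡ 16 (mod 19) since 6·16 = 96 ≡ 1, so λ ≡ 14.
  x = λ² - 9 - 15 = 196 - 24 ≡ 1; y = λ·(9 - 1) - 18 ≡ 18. → (1, 18)
4P: (1, 18) + (15, 7). λ = (7 - 18)/(15 - 1) ≡ 8/14 mod 19. 14⁻¹ ≡ 15 (mod 19), so λ ≡ 6.
  x = λ² - 1 - 15 = 36 - 16 ≡ 1; y = λ·(1 - 1) - 18 ≡ 1. → (1, 1)
5P: (1, 1) + (15, 7). λ = (7 - 1)/(15 - 1) ≡ 6/14 mod 19. 14⁻¹ ≡ 15 (mod 19), so λ ≡ 14.
  x = λ² - 1 - 15 = 196 - 16 ≡ 9; y = λ·(1 - 9) - 1 ≡ 1. → (9, 1)
6P: (9, 1) + (15, 7). λ = (7 - 1)/(15 - 9) ≡ 6/6 mod 19. 6⁻¹ ≡ 16 (mod 19) since 6·16 = 96 ≡ 1, so λ ≡ 1.
  x = λ² - 9 - 15 = 1 - 24 ≡ 15; y = λ·(9 - 15) - 1 ≡ 12. → (15, 12)
7P: (15, 12) + (15, 7): same x and y₁ ≡ -y₂, so the sum is O.
7P = O, so the order is 7.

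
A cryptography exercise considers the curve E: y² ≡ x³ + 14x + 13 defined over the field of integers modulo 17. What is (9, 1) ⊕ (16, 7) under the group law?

(8, 12)

(9, 1) + (16, 7). λ = (7 - 1)/(16 - 9) ≡ 6/7 mod 17. 7⁻¹ ≡ 5 (mod 17) since 7·5 = 35 ≡ 1, so λ ≡ 13.
  x = λ² - 9 - 16 = 169 - 25 ≡ 8; y = λ·(9 - 8) - 1 ≡ 12. → (8, 12)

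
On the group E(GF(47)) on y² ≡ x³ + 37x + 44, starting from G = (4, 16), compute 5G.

Repeated addition: build up to 5G.
2G: tangent at (4, 16): λ = (3·4² + 37)/(2·16) ≡ 38/32. 32⁻¹ ≡ 25 (mod 47), so λ ≡ 38·25 ≡ 10.
  x = λ² - 4 - 4 = 100 - 8 ≡ 45; y = λ·(4 - 45) - 16 ≡ 44. → (45, 44)
3G: (45, 44) + (4, 16). λ = (16 - 44)/(4 - 45) ≡ 19/6 mod 47. 6⁻¹ ≡ 8 (mod 47), so λ ≡ 11.
  x = λ² - 45 - 4 = 121 - 49 ≡ 25; y = λ·(45 - 25) - 44 ≡ 35. → (25, 35)
4G: (25, 35) + (4, 16). λ = (16 - 35)/(4 - 25) ≡ 28/26 mod 47. 26⁻¹ ≡ 38 (mod 47) since 26·38 = 988 ≡ 1, so λ ≡ 30.
  x = λ² - 25 - 4 = 900 - 29 ≡ 25; y = λ·(25 - 25) - 35 ≡ 12. → (25, 12)
5G: (25, 12) + (4, 16). λ = (16 - 12)/(4 - 25) ≡ 4/26 mod 47. 26⁻¹ ≡ 38 (mod 47) since 26·38 = 988 ≡ 1, so λ ≡ 11.
  x = λ² - 25 - 4 = 121 - 29 ≡ 45; y = λ·(25 - 45) - 12 ≡ 3. → (45, 3)

(45, 3)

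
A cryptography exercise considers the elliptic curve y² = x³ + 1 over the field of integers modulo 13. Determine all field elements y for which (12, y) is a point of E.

x³ + 0x + 1 = 1729 ≡ 0 (mod 13).
Only y = 0 satisfies y² ≡ 0.

0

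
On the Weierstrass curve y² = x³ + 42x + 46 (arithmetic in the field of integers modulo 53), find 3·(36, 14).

(0, 24)

Write P = (36, 14).
Repeated addition: build up to 3P.
2P: tangent at (36, 14): λ = (3·36² + 42)/(2·14) ≡ 8/28. 28⁻¹ ≡ 36 (mod 53), so λ ≡ 8·36 ≡ 23.
  x = λ² - 36 - 36 = 529 - 72 ≡ 33; y = λ·(36 - 33) - 14 ≡ 2. → (33, 2)
3P: (33, 2) + (36, 14). λ = (14 - 2)/(36 - 33) ≡ 12/3 mod 53. 3⁻¹ ≡ 18 (mod 53), so λ ≡ 4.
  x = λ² - 33 - 36 = 16 - 69 ≡ 0; y = λ·(33 - 0) - 2 ≡ 24. → (0, 24)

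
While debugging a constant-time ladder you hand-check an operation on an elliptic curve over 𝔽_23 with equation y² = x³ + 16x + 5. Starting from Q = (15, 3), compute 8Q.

Repeated addition: build up to 8Q.
2Q: tangent at (15, 3): λ = (3·15² + 16)/(2·3) ≡ 1/6. 6⁻¹ ≡ 4 (mod 23) since 6·4 = 24 ≡ 1, so λ ≡ 1·4 ≡ 4.
  x = λ² - 15 - 15 = 16 - 30 ≡ 9; y = λ·(15 - 9) - 3 ≡ 21. → (9, 21)
3Q: (9, 21) + (15, 3). λ = (3 - 21)/(15 - 9) ≡ 5/6 mod 23. 6⁻¹ ≡ 4 (mod 23), so λ ≡ 20.
  x = λ² - 9 - 15 = 400 - 24 ≡ 8; y = λ·(9 - 8) - 21 ≡ 22. → (8, 22)
4Q: (8, 22) + (15, 3). λ = (3 - 22)/(15 - 8) ≡ 4/7 mod 23. 7⁻¹ ≡ 10 (mod 23) since 7·10 = 70 ≡ 1, so λ ≡ 17.
  x = λ² - 8 - 15 = 289 - 23 ≡ 13; y = λ·(8 - 13) - 22 ≡ 8. → (13, 8)
5Q: (13, 8) + (15, 3). λ = (3 - 8)/(15 - 13) ≡ 18/2 mod 23. 2⁻¹ ≡ 12 (mod 23), so λ ≡ 9.
  x = λ² - 13 - 15 = 81 - 28 ≡ 7; y = λ·(13 - 7) - 8 ≡ 0. → (7, 0)
6Q: (7, 0) + (15, 3). λ = (3 - 0)/(15 - 7) ≡ 3/8 mod 23. 8⁻¹ ≡ 3 (mod 23), so λ ≡ 9.
  x = λ² - 7 - 15 = 81 - 22 ≡ 13; y = λ·(7 - 13) - 0 ≡ 15. → (13, 15)
7Q: (13, 15) + (15, 3). λ = (3 - 15)/(15 - 13) ≡ 11/2 mod 23. 2⁻¹ ≡ 12 (mod 23) since 2·12 = 24 ≡ 1, so λ ≡ 17.
  x = λ² - 13 - 15 = 289 - 28 ≡ 8; y = λ·(13 - 8) - 15 ≡ 1. → (8, 1)
8Q: (8, 1) + (15, 3). λ = (3 - 1)/(15 - 8) ≡ 2/7 mod 23. 7⁻¹ ≡ 10 (mod 23), so λ ≡ 20.
  x = λ² - 8 - 15 = 400 - 23 ≡ 9; y = λ·(8 - 9) - 1 ≡ 2. → (9, 2)

(9, 2)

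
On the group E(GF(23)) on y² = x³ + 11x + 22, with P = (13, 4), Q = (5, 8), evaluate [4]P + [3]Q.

(8, 1)

First 4P:
Repeated addition: build up to 4P.
2P: tangent at (13, 4): λ = (3·13² + 11)/(2·4) ≡ 12/8. 8⁻¹ ≡ 3 (mod 23), so λ ≡ 12·3 ≡ 13.
  x = λ² - 13 - 13 = 169 - 26 ≡ 5; y = λ·(13 - 5) - 4 ≡ 8. → (5, 8)
3P: (5, 8) + (13, 4). λ = (4 - 8)/(13 - 5) ≡ 19/8 mod 23. 8⁻¹ ≡ 3 (mod 23), so λ ≡ 11.
  x = λ² - 5 - 13 = 121 - 18 ≡ 11; y = λ·(5 - 11) - 8 ≡ 18. → (11, 18)
4P: (11, 18) + (13, 4). λ = (4 - 18)/(13 - 11) ≡ 9/2 mod 23. 2⁻¹ ≡ 12 (mod 23) since 2·12 = 24 ≡ 1, so λ ≡ 16.
  x = λ² - 11 - 13 = 256 - 24 ≡ 2; y = λ·(11 - 2) - 18 ≡ 11. → (2, 11)
4P = (2, 11).
Next 3Q:
Repeated addition: build up to 3Q.
2Q: tangent at (5, 8): λ = (3·5² + 11)/(2·8) ≡ 17/16. 16⁻¹ ≡ 13 (mod 23), so λ ≡ 17·13 ≡ 14.
  x = λ² - 5 - 5 = 196 - 10 ≡ 2; y = λ·(5 - 2) - 8 ≡ 11. → (2, 11)
3Q: (2, 11) + (5, 8). λ = (8 - 11)/(5 - 2) ≡ 20/3 mod 23. 3⁻¹ ≡ 8 (mod 23) since 3·8 = 24 ≡ 1, so λ ≡ 22.
  x = λ² - 2 - 5 = 484 - 7 ≡ 17; y = λ·(2 - 17) - 11 ≡ 4. → (17, 4)
3Q = (17, 4).
Finally 4P + 3Q:
(2, 11) + (17, 4). λ = (4 - 11)/(17 - 2) ≡ 16/15 mod 23. 15⁻¹ ≡ 20 (mod 23), so λ ≡ 21.
  x = λ² - 2 - 17 = 441 - 19 ≡ 8; y = λ·(2 - 8) - 11 ≡ 1. → (8, 1)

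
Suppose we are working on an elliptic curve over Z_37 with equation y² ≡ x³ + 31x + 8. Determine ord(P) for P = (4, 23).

11

2P: tangent at (4, 23): λ = (3·4² + 31)/(2·23) ≡ 5/9. 9⁻¹ ≡ 33 (mod 37) since 9·33 = 297 ≡ 1, so λ ≡ 5·33 ≡ 17.
  x = λ² - 4 - 4 = 289 - 8 ≡ 22; y = λ·(4 - 22) - 23 ≡ 4. → (22, 4)
3P: (22, 4) + (4, 23). λ = (23 - 4)/(4 - 22) ≡ 19/19 mod 37. 19⁻¹ ≡ 2 (mod 37), so λ ≡ 1.
  x = λ² - 22 - 4 = 1 - 26 ≡ 12; y = λ·(22 - 12) - 4 ≡ 6. → (12, 6)
4P: (12, 6) + (4, 23). λ = (23 - 6)/(4 - 12) ≡ 17/29 mod 37. 29⁻¹ ≡ 23 (mod 37) since 29·23 = 667 ≡ 1, so λ ≡ 21.
  x = λ² - 12 - 4 = 441 - 16 ≡ 18; y = λ·(12 - 18) - 6 ≡ 16. → (18, 16)
5P: (18, 16) + (4, 23). λ = (23 - 16)/(4 - 18) ≡ 7/23 mod 37. 23⁻¹ ≡ 29 (mod 37) since 23·29 = 667 ≡ 1, so λ ≡ 18.
  x = λ² - 18 - 4 = 324 - 22 ≡ 6; y = λ·(18 - 6) - 16 ≡ 15. → (6, 15)
6P: (6, 15) + (4, 23). λ = (23 - 15)/(4 - 6) ≡ 8/35 mod 37. 35⁻¹ ≡ 18 (mod 37) since 35·18 = 630 ≡ 1, so λ ≡ 33.
  x = λ² - 6 - 4 = 1089 - 10 ≡ 6; y = λ·(6 - 6) - 15 ≡ 22. → (6, 22)
7P: (6, 22) + (4, 23). λ = (23 - 22)/(4 - 6) ≡ 1/35 mod 37. 35⁻¹ ≡ 18 (mod 37) since 35·18 = 630 ≡ 1, so λ ≡ 18.
  x = λ² - 6 - 4 = 324 - 10 ≡ 18; y = λ·(6 - 18) - 22 ≡ 21. → (18, 21)
8P: (18, 21) + (4, 23). λ = (23 - 21)/(4 - 18) ≡ 2/23 mod 37. 23⁻¹ ≡ 29 (mod 37) since 23·29 = 667 ≡ 1, so λ ≡ 21.
  x = λ² - 18 - 4 = 441 - 22 ≡ 12; y = λ·(18 - 12) - 21 ≡ 31. → (12, 31)
9P: (12, 31) + (4, 23). λ = (23 - 31)/(4 - 12) ≡ 29/29 mod 37. 29⁻¹ ≡ 23 (mod 37) since 29·23 = 667 ≡ 1, so λ ≡ 1.
  x = λ² - 12 - 4 = 1 - 16 ≡ 22; y = λ·(12 - 22) - 31 ≡ 33. → (22, 33)
10P: (22, 33) + (4, 23). λ = (23 - 33)/(4 - 22) ≡ 27/19 mod 37. 19⁻¹ ≡ 2 (mod 37), so λ ≡ 17.
  x = λ² - 22 - 4 = 289 - 26 ≡ 4; y = λ·(22 - 4) - 33 ≡ 14. → (4, 14)
11P: (4, 14) + (4, 23): same x and y₁ ≡ -y₂, so the sum is ∞.
11P = ∞, so the order is 11.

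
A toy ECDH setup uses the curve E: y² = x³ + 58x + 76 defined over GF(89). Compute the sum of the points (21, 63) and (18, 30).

(21, 63) + (18, 30). λ = (30 - 63)/(18 - 21) ≡ 56/86 mod 89. 86⁻¹ ≡ 59 (mod 89), so λ ≡ 11.
  x = λ² - 21 - 18 = 121 - 39 ≡ 82; y = λ·(21 - 82) - 63 ≡ 67. → (82, 67)

(82, 67)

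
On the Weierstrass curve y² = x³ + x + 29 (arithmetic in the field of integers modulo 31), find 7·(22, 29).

(7, 21)

Write G = (22, 29).
Double-and-add on 7 = (111)₂. Start with G = (22, 29) for the leading 1-bit.
double: tangent at (22, 29): λ = (3·22² + 1)/(2·29) ≡ 27/27. 27⁻¹ ≡ 23 (mod 31) since 27·23 = 621 ≡ 1, so λ ≡ 27·23 ≡ 1.
  x = λ² - 22 - 22 = 1 - 44 ≡ 19; y = λ·(22 - 19) - 29 ≡ 5. → (19, 5)
add G: (19, 5) + (22, 29). λ = (29 - 5)/(22 - 19) ≡ 24/3 mod 31. 3⁻¹ ≡ 21 (mod 31), so λ ≡ 8.
  x = λ² - 19 - 22 = 64 - 41 ≡ 23; y = λ·(19 - 23) - 5 ≡ 25. → (23, 25)
double: tangent at (23, 25): λ = (3·23² + 1)/(2·25) ≡ 7/19. 19⁻¹ ≡ 18 (mod 31), so λ ≡ 7·18 ≡ 2.
  x = λ² - 23 - 23 = 4 - 46 ≡ 20; y = λ·(23 - 20) - 25 ≡ 12. → (20, 12)
add G: (20, 12) + (22, 29). λ = (29 - 12)/(22 - 20) ≡ 17/2 mod 31. 2⁻¹ ≡ 16 (mod 31) since 2·16 = 32 ≡ 1, so λ ≡ 24.
  x = λ² - 20 - 22 = 576 - 42 ≡ 7; y = λ·(20 - 7) - 12 ≡ 21. → (7, 21)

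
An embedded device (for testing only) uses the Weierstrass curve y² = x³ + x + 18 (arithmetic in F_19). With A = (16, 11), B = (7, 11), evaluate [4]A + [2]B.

First 4A:
Double-and-add on 4 = (100)₂. Start with A = (16, 11) for the leading 1-bit.
double: tangent at (16, 11): λ = (3·16² + 1)/(2·11) ≡ 9/3. 3⁻¹ ≡ 13 (mod 19), so λ ≡ 9·13 ≡ 3.
  x = λ² - 16 - 16 = 9 - 32 ≡ 15; y = λ·(16 - 15) - 11 ≡ 11. → (15, 11)
double: tangent at (15, 11): λ = (3·15² + 1)/(2·11) ≡ 11/3. 3⁻¹ ≡ 13 (mod 19) since 3·13 = 39 ≡ 1, so λ ≡ 11·13 ≡ 10.
  x = λ² - 15 - 15 = 100 - 30 ≡ 13; y = λ·(15 - 13) - 11 ≡ 9. → (13, 9)
4A = (13, 9).
Next 2B:
Repeated addition: build up to 2B.
2B: tangent at (7, 11): λ = (3·7² + 1)/(2·11) ≡ 15/3. 3⁻¹ ≡ 13 (mod 19), so λ ≡ 15·13 ≡ 5.
  x = λ² - 7 - 7 = 25 - 14 ≡ 11; y = λ·(7 - 11) - 11 ≡ 7. → (11, 7)
2B = (11, 7).
Finally 4A + 2B:
(13, 9) + (11, 7). λ = (7 - 9)/(11 - 13) ≡ 17/17 mod 19. 17⁻¹ ≡ 9 (mod 19) since 17·9 = 153 ≡ 1, so λ ≡ 1.
  x = λ² - 13 - 11 = 1 - 24 ≡ 15; y = λ·(13 - 15) - 9 ≡ 8. → (15, 8)

(15, 8)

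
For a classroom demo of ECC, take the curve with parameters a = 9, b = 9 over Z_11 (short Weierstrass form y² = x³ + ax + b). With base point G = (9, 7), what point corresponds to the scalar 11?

Double-and-add on 11 = (1011)₂. Start with G = (9, 7) for the leading 1-bit.
double: tangent at (9, 7): λ = (3·9² + 9)/(2·7) ≡ 10/3. 3⁻¹ ≡ 4 (mod 11), so λ ≡ 10·4 ≡ 7.
  x = λ² - 9 - 9 = 49 - 18 ≡ 9; y = λ·(9 - 9) - 7 ≡ 4. → (9, 4)
double: tangent at (9, 4): λ = (3·9² + 9)/(2·4) ≡ 10/8. 8⁻¹ ≡ 7 (mod 11), so λ ≡ 10·7 ≡ 4.
  x = λ² - 9 - 9 = 16 - 18 ≡ 9; y = λ·(9 - 9) - 4 ≡ 7. → (9, 7)
add G: tangent at (9, 7): λ = (3·9² + 9)/(2·7) ≡ 10/3. 3⁻¹ ≡ 4 (mod 11) since 3·4 = 12 ≡ 1, so λ ≡ 10·4 ≡ 7.
  x = λ² - 9 - 9 = 49 - 18 ≡ 9; y = λ·(9 - 9) - 7 ≡ 4. → (9, 4)
double: tangent at (9, 4): λ = (3·9² + 9)/(2·4) ≡ 10/8. 8⁻¹ ≡ 7 (mod 11), so λ ≡ 10·7 ≡ 4.
  x = λ² - 9 - 9 = 16 - 18 ≡ 9; y = λ·(9 - 9) - 4 ≡ 7. → (9, 7)
add G: tangent at (9, 7): λ = (3·9² + 9)/(2·7) ≡ 10/3. 3⁻¹ ≡ 4 (mod 11) since 3·4 = 12 ≡ 1, so λ ≡ 10·4 ≡ 7.
  x = λ² - 9 - 9 = 49 - 18 ≡ 9; y = λ·(9 - 9) - 7 ≡ 4. → (9, 4)

(9, 4)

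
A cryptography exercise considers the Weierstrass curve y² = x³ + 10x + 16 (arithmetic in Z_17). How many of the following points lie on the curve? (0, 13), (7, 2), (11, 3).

2

(0, 13): 13² ≡ 16, rhs ≡ 16 → on.
(7, 2): 2² ≡ 4, rhs ≡ 4 → on.
(11, 3): 3² ≡ 9, rhs ≡ 12 → off.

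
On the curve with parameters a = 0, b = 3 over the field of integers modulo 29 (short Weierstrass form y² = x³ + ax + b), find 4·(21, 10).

Write Q = (21, 10).
Double-and-add on 4 = (100)₂. Start with Q = (21, 10) for the leading 1-bit.
double: tangent at (21, 10): λ = (3·21² + 0)/(2·10) ≡ 18/20. 20⁻¹ ≡ 16 (mod 29), so λ ≡ 18·16 ≡ 27.
  x = λ² - 21 - 21 = 729 - 42 ≡ 20; y = λ·(21 - 20) - 10 ≡ 17. → (20, 17)
double: tangent at (20, 17): λ = (3·20² + 0)/(2·17) ≡ 11/5. 5⁻¹ ≡ 6 (mod 29), so λ ≡ 11·6 ≡ 8.
  x = λ² - 20 - 20 = 64 - 40 ≡ 24; y = λ·(20 - 24) - 17 ≡ 9. → (24, 9)

(24, 9)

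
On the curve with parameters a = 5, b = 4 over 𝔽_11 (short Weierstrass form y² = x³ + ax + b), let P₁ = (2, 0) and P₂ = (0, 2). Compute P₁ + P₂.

(10, 8)

(2, 0) + (0, 2). λ = (2 - 0)/(0 - 2) ≡ 2/9 mod 11. 9⁻¹ ≡ 5 (mod 11), so λ ≡ 10.
  x = λ² - 2 - 0 = 100 - 2 ≡ 10; y = λ·(2 - 10) - 0 ≡ 8. → (10, 8)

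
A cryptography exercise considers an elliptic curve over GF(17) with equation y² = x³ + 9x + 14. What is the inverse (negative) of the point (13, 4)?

(13, 13)

-(13, 4) = (13, -4 mod 17) = (13, 13).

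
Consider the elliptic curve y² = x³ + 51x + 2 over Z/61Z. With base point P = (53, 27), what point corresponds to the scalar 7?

Repeated addition: build up to 7P.
2P: tangent at (53, 27): λ = (3·53² + 51)/(2·27) ≡ 60/54. 54⁻¹ ≡ 26 (mod 61) since 54·26 = 1404 ≡ 1, so λ ≡ 60·26 ≡ 35.
  x = λ² - 53 - 53 = 1225 - 106 ≡ 21; y = λ·(53 - 21) - 27 ≡ 56. → (21, 56)
3P: (21, 56) + (53, 27). λ = (27 - 56)/(53 - 21) ≡ 32/32 mod 61. 32⁻¹ ≡ 21 (mod 61) since 32·21 = 672 ≡ 1, so λ ≡ 1.
  x = λ² - 21 - 53 = 1 - 74 ≡ 49; y = λ·(21 - 49) - 56 ≡ 38. → (49, 38)
4P: (49, 38) + (53, 27). λ = (27 - 38)/(53 - 49) ≡ 50/4 mod 61. 4⁻¹ ≡ 46 (mod 61), so λ ≡ 43.
  x = λ² - 49 - 53 = 1849 - 102 ≡ 39; y = λ·(49 - 39) - 38 ≡ 26. → (39, 26)
5P: (39, 26) + (53, 27). λ = (27 - 26)/(53 - 39) ≡ 1/14 mod 61. 14⁻¹ ≡ 48 (mod 61), so λ ≡ 48.
  x = λ² - 39 - 53 = 2304 - 92 ≡ 16; y = λ·(39 - 16) - 26 ≡ 41. → (16, 41)
6P: (16, 41) + (53, 27). λ = (27 - 41)/(53 - 16) ≡ 47/37 mod 61. 37⁻¹ ≡ 33 (mod 61), so λ ≡ 26.
  x = λ² - 16 - 53 = 676 - 69 ≡ 58; y = λ·(16 - 58) - 41 ≡ 26. → (58, 26)
7P: (58, 26) + (53, 27). λ = (27 - 26)/(53 - 58) ≡ 1/56 mod 61. 56⁻¹ ≡ 12 (mod 61) since 56·12 = 672 ≡ 1, so λ ≡ 12.
  x = λ² - 58 - 53 = 144 - 111 ≡ 33; y = λ·(58 - 33) - 26 ≡ 30. → (33, 30)

(33, 30)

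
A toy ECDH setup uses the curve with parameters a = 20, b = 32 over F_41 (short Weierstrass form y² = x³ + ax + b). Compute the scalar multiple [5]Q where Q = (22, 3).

Repeated addition: build up to 5Q.
2Q: tangent at (22, 3): λ = (3·22² + 20)/(2·3) ≡ 37/6. 6⁻¹ ≡ 7 (mod 41) since 6·7 = 42 ≡ 1, so λ ≡ 37·7 ≡ 13.
  x = λ² - 22 - 22 = 169 - 44 ≡ 2; y = λ·(22 - 2) - 3 ≡ 11. → (2, 11)
3Q: (2, 11) + (22, 3). λ = (3 - 11)/(22 - 2) ≡ 33/20 mod 41. 20⁻¹ ≡ 39 (mod 41) since 20·39 = 780 ≡ 1, so λ ≡ 16.
  x = λ² - 2 - 22 = 256 - 24 ≡ 27; y = λ·(2 - 27) - 11 ≡ 40. → (27, 40)
4Q: (27, 40) + (22, 3). λ = (3 - 40)/(22 - 27) ≡ 4/36 mod 41. 36⁻¹ ≡ 8 (mod 41), so λ ≡ 32.
  x = λ² - 27 - 22 = 1024 - 49 ≡ 32; y = λ·(27 - 32) - 40 ≡ 5. → (32, 5)
5Q: (32, 5) + (22, 3). λ = (3 - 5)/(22 - 32) ≡ 39/31 mod 41. 31⁻¹ ≡ 4 (mod 41), so λ ≡ 33.
  x = λ² - 32 - 22 = 1089 - 54 ≡ 10; y = λ·(32 - 10) - 5 ≡ 24. → (10, 24)

(10, 24)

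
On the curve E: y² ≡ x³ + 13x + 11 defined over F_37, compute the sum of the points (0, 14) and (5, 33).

(0, 14) + (5, 33). λ = (33 - 14)/(5 - 0) ≡ 19/5 mod 37. 5⁻¹ ≡ 15 (mod 37), so λ ≡ 26.
  x = λ² - 0 - 5 = 676 - 5 ≡ 5; y = λ·(0 - 5) - 14 ≡ 4. → (5, 4)

(5, 4)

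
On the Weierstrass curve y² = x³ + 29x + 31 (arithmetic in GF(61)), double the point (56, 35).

(14, 3)

tangent at (56, 35): λ = (3·56² + 29)/(2·35) ≡ 43/9. 9⁻¹ ≡ 34 (mod 61), so λ ≡ 43·34 ≡ 59.
  x = λ² - 56 - 56 = 3481 - 112 ≡ 14; y = λ·(56 - 14) - 35 ≡ 3. → (14, 3)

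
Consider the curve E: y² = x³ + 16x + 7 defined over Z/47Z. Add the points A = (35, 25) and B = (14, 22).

(35, 25) + (14, 22). λ = (22 - 25)/(14 - 35) ≡ 44/26 mod 47. 26⁻¹ ≡ 38 (mod 47) since 26·38 = 988 ≡ 1, so λ ≡ 27.
  x = λ² - 35 - 14 = 729 - 49 ≡ 22; y = λ·(35 - 22) - 25 ≡ 44. → (22, 44)

(22, 44)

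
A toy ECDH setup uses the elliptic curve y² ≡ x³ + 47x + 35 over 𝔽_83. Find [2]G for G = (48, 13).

(8, 50)

tangent at (48, 13): λ = (3·48² + 47)/(2·13) ≡ 70/26. 26⁻¹ ≡ 16 (mod 83), so λ ≡ 70·16 ≡ 41.
  x = λ² - 48 - 48 = 1681 - 96 ≡ 8; y = λ·(48 - 8) - 13 ≡ 50. → (8, 50)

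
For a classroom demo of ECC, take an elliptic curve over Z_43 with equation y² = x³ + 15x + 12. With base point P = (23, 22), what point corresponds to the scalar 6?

Repeated addition: build up to 6P.
2P: tangent at (23, 22): λ = (3·23² + 15)/(2·22) ≡ 11/1. 1⁻¹ ≡ 1 (mod 43), so λ ≡ 11·1 ≡ 11.
  x = λ² - 23 - 23 = 121 - 46 ≡ 32; y = λ·(23 - 32) - 22 ≡ 8. → (32, 8)
3P: (32, 8) + (23, 22). λ = (22 - 8)/(23 - 32) ≡ 14/34 mod 43. 34⁻¹ ≡ 19 (mod 43), so λ ≡ 8.
  x = λ² - 32 - 23 = 64 - 55 ≡ 9; y = λ·(32 - 9) - 8 ≡ 4. → (9, 4)
4P: (9, 4) + (23, 22). λ = (22 - 4)/(23 - 9) ≡ 18/14 mod 43. 14⁻¹ ≡ 40 (mod 43), so λ ≡ 32.
  x = λ² - 9 - 23 = 1024 - 32 ≡ 3; y = λ·(9 - 3) - 4 ≡ 16. → (3, 16)
5P: (3, 16) + (23, 22). λ = (22 - 16)/(23 - 3) ≡ 6/20 mod 43. 20⁻¹ ≡ 28 (mod 43), so λ ≡ 39.
  x = λ² - 3 - 23 = 1521 - 26 ≡ 33; y = λ·(3 - 33) - 16 ≡ 18. → (33, 18)
6P: (33, 18) + (23, 22). λ = (22 - 18)/(23 - 33) ≡ 4/33 mod 43. 33⁻¹ ≡ 30 (mod 43) since 33·30 = 990 ≡ 1, so λ ≡ 34.
  x = λ² - 33 - 23 = 1156 - 56 ≡ 25; y = λ·(33 - 25) - 18 ≡ 39. → (25, 39)

(25, 39)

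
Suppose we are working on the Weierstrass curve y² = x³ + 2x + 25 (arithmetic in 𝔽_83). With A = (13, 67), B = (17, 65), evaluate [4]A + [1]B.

(40, 64)

First 4A:
Repeated addition: build up to 4A.
2A: tangent at (13, 67): λ = (3·13² + 2)/(2·67) ≡ 11/51. 51⁻¹ ≡ 70 (mod 83) since 51·70 = 3570 ≡ 1, so λ ≡ 11·70 ≡ 23.
  x = λ² - 13 - 13 = 529 - 26 ≡ 5; y = λ·(13 - 5) - 67 ≡ 34. → (5, 34)
3A: (5, 34) + (13, 67). λ = (67 - 34)/(13 - 5) ≡ 33/8 mod 83. 8⁻¹ ≡ 52 (mod 83), so λ ≡ 56.
  x = λ² - 5 - 13 = 3136 - 18 ≡ 47; y = λ·(5 - 47) - 34 ≡ 21. → (47, 21)
4A: (47, 21) + (13, 67). λ = (67 - 21)/(13 - 47) ≡ 46/49 mod 83. 49⁻¹ ≡ 61 (mod 83) since 49·61 = 2989 ≡ 1, so λ ≡ 67.
  x = λ² - 47 - 13 = 4489 - 60 ≡ 30; y = λ·(47 - 30) - 21 ≡ 39. → (30, 39)
4A = (30, 39).
Finally 4A + B:
(30, 39) + (17, 65). λ = (65 - 39)/(17 - 30) ≡ 26/70 mod 83. 70⁻¹ ≡ 51 (mod 83), so λ ≡ 81.
  x = λ² - 30 - 17 = 6561 - 47 ≡ 40; y = λ·(30 - 40) - 39 ≡ 64. → (40, 64)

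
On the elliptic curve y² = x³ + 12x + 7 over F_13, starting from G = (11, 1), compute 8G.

(11, 1)

Repeated addition: build up to 8G.
2G: tangent at (11, 1): λ = (3·11² + 12)/(2·1) ≡ 11/2. 2⁻¹ ≡ 7 (mod 13) since 2·7 = 14 ≡ 1, so λ ≡ 11·7 ≡ 12.
  x = λ² - 11 - 11 = 144 - 22 ≡ 5; y = λ·(11 - 5) - 1 ≡ 6. → (5, 6)
3G: (5, 6) + (11, 1). λ = (1 - 6)/(11 - 5) ≡ 8/6 mod 13. 6⁻¹ ≡ 11 (mod 13) since 6·11 = 66 ≡ 1, so λ ≡ 10.
  x = λ² - 5 - 11 = 100 - 16 ≡ 6; y = λ·(5 - 6) - 6 ≡ 10. → (6, 10)
4G: (6, 10) + (11, 1). λ = (1 - 10)/(11 - 6) ≡ 4/5 mod 13. 5⁻¹ ≡ 8 (mod 13), so λ ≡ 6.
  x = λ² - 6 - 11 = 36 - 17 ≡ 6; y = λ·(6 - 6) - 10 ≡ 3. → (6, 3)
5G: (6, 3) + (11, 1). λ = (1 - 3)/(11 - 6) ≡ 11/5 mod 13. 5⁻¹ ≡ 8 (mod 13), so λ ≡ 10.
  x = λ² - 6 - 11 = 100 - 17 ≡ 5; y = λ·(6 - 5) - 3 ≡ 7. → (5, 7)
6G: (5, 7) + (11, 1). λ = (1 - 7)/(11 - 5) ≡ 7/6 mod 13. 6⁻¹ ≡ 11 (mod 13), so λ ≡ 12.
  x = λ² - 5 - 11 = 144 - 16 ≡ 11; y = λ·(5 - 11) - 7 ≡ 12. → (11, 12)
7G: (11, 12) + (11, 1): same x and y₁ ≡ -y₂, so the sum is ∞.
8G: ∞ + (11, 1) = (11, 1) (identity).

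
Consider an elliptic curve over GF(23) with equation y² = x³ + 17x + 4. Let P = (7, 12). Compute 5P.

Double-and-add on 5 = (101)₂. Start with P = (7, 12) for the leading 1-bit.
double: tangent at (7, 12): λ = (3·7² + 17)/(2·12) ≡ 3/1. 1⁻¹ ≡ 1 (mod 23), so λ ≡ 3·1 ≡ 3.
  x = λ² - 7 - 7 = 9 - 14 ≡ 18; y = λ·(7 - 18) - 12 ≡ 1. → (18, 1)
double: tangent at (18, 1): λ = (3·18² + 17)/(2·1) ≡ 0/2. 2⁻¹ ≡ 12 (mod 23), so λ ≡ 0·12 ≡ 0.
  x = λ² - 18 - 18 = 0 - 36 ≡ 10; y = λ·(18 - 10) - 1 ≡ 22. → (10, 22)
add P: (10, 22) + (7, 12). λ = (12 - 22)/(7 - 10) ≡ 13/20 mod 23. 20⁻¹ ≡ 15 (mod 23), so λ ≡ 11.
  x = λ² - 10 - 7 = 121 - 17 ≡ 12; y = λ·(10 - 12) - 22 ≡ 2. → (12, 2)

(12, 2)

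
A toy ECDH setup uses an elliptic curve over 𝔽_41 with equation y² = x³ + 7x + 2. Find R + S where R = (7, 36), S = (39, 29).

(28, 16)

(7, 36) + (39, 29). λ = (29 - 36)/(39 - 7) ≡ 34/32 mod 41. 32⁻¹ ≡ 9 (mod 41) since 32·9 = 288 ≡ 1, so λ ≡ 19.
  x = λ² - 7 - 39 = 361 - 46 ≡ 28; y = λ·(7 - 28) - 36 ≡ 16. → (28, 16)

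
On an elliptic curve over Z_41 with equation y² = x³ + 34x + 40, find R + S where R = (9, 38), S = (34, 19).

(9, 38) + (34, 19). λ = (19 - 38)/(34 - 9) ≡ 22/25 mod 41. 25⁻¹ ≡ 23 (mod 41) since 25·23 = 575 ≡ 1, so λ ≡ 14.
  x = λ² - 9 - 34 = 196 - 43 ≡ 30; y = λ·(9 - 30) - 38 ≡ 37. → (30, 37)

(30, 37)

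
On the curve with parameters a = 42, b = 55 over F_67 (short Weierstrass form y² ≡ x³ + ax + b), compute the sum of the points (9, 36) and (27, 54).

(32, 8)

(9, 36) + (27, 54). λ = (54 - 36)/(27 - 9) ≡ 18/18 mod 67. 18⁻¹ ≡ 41 (mod 67), so λ ≡ 1.
  x = λ² - 9 - 27 = 1 - 36 ≡ 32; y = λ·(9 - 32) - 36 ≡ 8. → (32, 8)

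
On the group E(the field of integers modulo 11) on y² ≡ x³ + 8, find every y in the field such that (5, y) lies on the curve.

1, 10

x³ + 0x + 8 = 133 ≡ 1 (mod 11).
Square roots of 1 mod 11: 1 and 10 (since 1² = 1 ≡ 1).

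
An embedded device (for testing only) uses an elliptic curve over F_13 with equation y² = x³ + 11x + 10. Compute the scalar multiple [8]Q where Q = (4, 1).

(8, 5)

Repeated addition: build up to 8Q.
2Q: tangent at (4, 1): λ = (3·4² + 11)/(2·1) ≡ 7/2. 2⁻¹ ≡ 7 (mod 13) since 2·7 = 14 ≡ 1, so λ ≡ 7·7 ≡ 10.
  x = λ² - 4 - 4 = 100 - 8 ≡ 1; y = λ·(4 - 1) - 1 ≡ 3. → (1, 3)
3Q: (1, 3) + (4, 1). λ = (1 - 3)/(4 - 1) ≡ 11/3 mod 13. 3⁻¹ ≡ 9 (mod 13), so λ ≡ 8.
  x = λ² - 1 - 4 = 64 - 5 ≡ 7; y = λ·(1 - 7) - 3 ≡ 1. → (7, 1)
4Q: (7, 1) + (4, 1). λ = (1 - 1)/(4 - 7) ≡ 0/10 mod 13. 10⁻¹ ≡ 4 (mod 13), so λ ≡ 0.
  x = λ² - 7 - 4 = 0 - 11 ≡ 2; y = λ·(7 - 2) - 1 ≡ 12. → (2, 12)
5Q: (2, 12) + (4, 1). λ = (1 - 12)/(4 - 2) ≡ 2/2 mod 13. 2⁻¹ ≡ 7 (mod 13), so λ ≡ 1.
  x = λ² - 2 - 4 = 1 - 6 ≡ 8; y = λ·(2 - 8) - 12 ≡ 8. → (8, 8)
6Q: (8, 8) + (4, 1). λ = (1 - 8)/(4 - 8) ≡ 6/9 mod 13. 9⁻¹ ≡ 3 (mod 13) since 9·3 = 27 ≡ 1, so λ ≡ 5.
  x = λ² - 8 - 4 = 25 - 12 ≡ 0; y = λ·(8 - 0) - 8 ≡ 6. → (0, 6)
7Q: (0, 6) + (4, 1). λ = (1 - 6)/(4 - 0) ≡ 8/4 mod 13. 4⁻¹ ≡ 10 (mod 13) since 4·10 = 40 ≡ 1, so λ ≡ 2.
  x = λ² - 0 - 4 = 4 - 4 ≡ 0; y = λ·(0 - 0) - 6 ≡ 7. → (0, 7)
8Q: (0, 7) + (4, 1). λ = (1 - 7)/(4 - 0) ≡ 7/4 mod 13. 4⁻¹ ≡ 10 (mod 13), so λ ≡ 5.
  x = λ² - 0 - 4 = 25 - 4 ≡ 8; y = λ·(0 - 8) - 7 ≡ 5. → (8, 5)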